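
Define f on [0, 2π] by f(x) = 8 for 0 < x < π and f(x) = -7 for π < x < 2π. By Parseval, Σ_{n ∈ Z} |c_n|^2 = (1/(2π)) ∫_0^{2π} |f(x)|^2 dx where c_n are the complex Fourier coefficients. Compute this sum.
Σ |c_n|^2 = 113/2

Parseval equates the L^2 energy of f (normalised by 1/(2π)) with the ℓ^2 sum of its Fourier coefficients: (1/(2π)) ∫_0^{2π} |f|^2 = Σ |c_n|^2.
Compute the left side: (1/(2π)) [∫_0^π 8^2 dx + ∫_π^{2π} (-7)^2 dx] = (1/(2π)) · (64π + 49π) = (64 + 49)/2 = 113/2.
So Σ_{n ∈ Z} |c_n|^2 = 113/2.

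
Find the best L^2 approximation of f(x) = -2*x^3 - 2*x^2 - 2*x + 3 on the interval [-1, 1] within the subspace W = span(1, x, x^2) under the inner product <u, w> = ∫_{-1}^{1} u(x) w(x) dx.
g(x) = -2*x^2 - 16*x/5 + 3

The best approximation g ∈ W is the orthogonal projection of f onto W. Writing g = a_0 + a_1 x + a_2 x^2, the coefficients solve the normal equations G · a = b where
  G_{ij} = <φ_i, φ_j> and b_i = <f, φ_i>, with φ_0 = 1, φ_1 = x, φ_2 = x^2.
G =
  [2, 0, 2/3]
  [0, 2/3, 0]
  [2/3, 0, 2/5],
b = (14/3, -32/15, 6/5).
Solving gives a_0 = 3, a_1 = -16/5, a_2 = -2, so
  g(x) = -2*x^2 - 16*x/5 + 3.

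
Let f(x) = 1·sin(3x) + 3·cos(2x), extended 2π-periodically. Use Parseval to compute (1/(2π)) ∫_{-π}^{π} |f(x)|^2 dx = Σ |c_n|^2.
Σ |c_n|^2 = 5

Expand |f|^2 and use orthogonality of {sin(nx), cos(mx)} on [-π, π]:
  ∫_{-π}^{π} sin(nx)^2 dx = π, ∫ cos(mx)^2 dx = π, and cross terms integrate to 0.
So ∫_{-π}^{π} f(x)^2 dx = 1^2 · π + 3^2 · π = (1 + 9)π.
Divide by 2π: (1 + 9)/2 = 5.
By Parseval, this equals Σ |c_n|^2.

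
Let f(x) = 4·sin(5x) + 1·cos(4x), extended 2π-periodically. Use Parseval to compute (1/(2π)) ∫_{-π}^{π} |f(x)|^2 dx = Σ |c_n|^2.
Σ |c_n|^2 = 17/2

Expand |f|^2 and use orthogonality of {sin(nx), cos(mx)} on [-π, π]:
  ∫_{-π}^{π} sin(nx)^2 dx = π, ∫ cos(mx)^2 dx = π, and cross terms integrate to 0.
So ∫_{-π}^{π} f(x)^2 dx = 4^2 · π + 1^2 · π = (16 + 1)π.
Divide by 2π: (16 + 1)/2 = 17/2.
By Parseval, this equals Σ |c_n|^2.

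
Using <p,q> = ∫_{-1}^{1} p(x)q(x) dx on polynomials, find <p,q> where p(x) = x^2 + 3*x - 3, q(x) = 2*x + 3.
<p,q> = -12

Expand the product: p(x)·q(x) = 2*x^3 + 9*x^2 + 3*x - 9.
∫_{-1}^{1} of each monomial x^k gives [2/(k+1) if k even, 0 if k odd]. Integrating term-by-term (or equivalently evaluating the antiderivative F(x) = x^4/2 + 3*x^3 + 3*x^2/2 - 9*x at the endpoints):
  F(1) − F(−1) = -4 − (8) = -12.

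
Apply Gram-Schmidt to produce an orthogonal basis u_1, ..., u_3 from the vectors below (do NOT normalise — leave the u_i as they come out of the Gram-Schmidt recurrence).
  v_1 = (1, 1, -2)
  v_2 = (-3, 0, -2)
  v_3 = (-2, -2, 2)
Orthogonal basis:
  u_1 = (1, 1, -2)
  u_2 = (-19/6, -1/6, -5/3)
  u_3 = (12/77, -48/77, -18/77)

Apply the Gram-Schmidt recurrence
  u_1 = v_1
  u_i = v_i − Σ_{j<i} ((v_i · u_j) / (u_j · u_j)) · u_j.

Step by step this gives:
  u_1 = (1, 1, -2)
  u_2 = (-19/6, -1/6, -5/3)
  u_3 = (12/77, -48/77, -18/77)

Orthogonality check:
  u_2 · u_1 = 0 (should be 0)
  u_3 · u_1 = 0 (should be 0)
  u_3 · u_2 = 0 (should be 0)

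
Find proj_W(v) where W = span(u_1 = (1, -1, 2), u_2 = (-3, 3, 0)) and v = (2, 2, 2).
proj_W(v) = (0, 0, 2)

Set up U = [u_1 | ... | u_2] ∈ R^(3×2). The projector onto W = col(U) is P = U (U^T U)^(-1) U^T.
Compute U^T U =
  [6, -6]
  [-6, 18],
and U^T v = (4, 0).
Solve U^T U · c = U^T v for the coefficients: c = (1, 1/3). The projection is proj_W(v) = U c.
Check: (v - proj_W(v)) · u_1 = 0  (should be 0).
Check: (v - proj_W(v)) · u_2 = 0  (should be 0).
Result: proj_W(v) = (0, 0, 2).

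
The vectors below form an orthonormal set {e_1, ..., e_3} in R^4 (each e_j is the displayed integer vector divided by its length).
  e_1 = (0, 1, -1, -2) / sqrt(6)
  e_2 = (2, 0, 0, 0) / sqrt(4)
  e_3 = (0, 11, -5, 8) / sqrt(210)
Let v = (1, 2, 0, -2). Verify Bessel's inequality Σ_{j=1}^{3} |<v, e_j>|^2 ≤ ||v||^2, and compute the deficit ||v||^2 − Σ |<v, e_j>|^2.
Σ |<v, e_j>|^2 = 251/35; ||v||^2 = 9; deficit = 64/35

Write each e_j = u_j / sqrt(<u_j, u_j>) where u_j is the displayed integer vector. Then <v, e_j> = <v, u_j> / sqrt(<u_j, u_j>), so |<v, e_j>|^2 = <v, u_j>^2 / <u_j, u_j>.
Coefficients: <v, e_1> = 6/sqrt(6), <v, e_2> = 2/sqrt(4), <v, e_3> = 6/sqrt(210).
Square and sum: Σ |<v, e_j>|^2 = 251/35.
Compute ||v||^2 = v·v = 9.
Deficit = 9 − 251/35 = 64/35 ≥ 0, confirming Bessel's inequality. (The deficit equals ||v − Σ <v,e_j> e_j||^2, the squared distance from v to span{e_j}.)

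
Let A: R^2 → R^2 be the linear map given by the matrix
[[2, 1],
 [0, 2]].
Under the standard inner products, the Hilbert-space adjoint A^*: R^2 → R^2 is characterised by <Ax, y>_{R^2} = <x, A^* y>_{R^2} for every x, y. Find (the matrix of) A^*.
A^* = A^T =
[[2, 0],
 [1, 2]]

For real matrices with standard dot products, the defining identity <Ax, y> = <x, A^* y> gives (Ax)^T y = x^T (A^*) y, i.e. x^T A^T y = x^T (A^*) y. Since this holds for all x, y, we must have A^* = A^T. Therefore
A^* =
[[2, 0],
 [1, 2]].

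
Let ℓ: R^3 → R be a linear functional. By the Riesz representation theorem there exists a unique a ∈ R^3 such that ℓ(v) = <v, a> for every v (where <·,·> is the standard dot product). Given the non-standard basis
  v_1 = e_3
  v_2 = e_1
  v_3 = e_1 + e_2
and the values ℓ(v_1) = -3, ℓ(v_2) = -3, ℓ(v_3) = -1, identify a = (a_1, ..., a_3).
a = (-3, 2, -3)

Write a = (a_1, ..., a_3) in the standard basis. For each basis vector v_i, ℓ(v_i) = <v_i, a> is a linear equation in the a_j's. Collect the n equations into a matrix system V a = ℓ, where row i of V is v_i (expressed in the standard basis). Since V is invertible (lower-triangular with 1s on the diagonal, up to permutation), solve by back-substitution:
  V =
[[0, 0, 1],
 [1, 0, 0],
 [1, 1, 0]]
  V a = (-3, -3, -1)
Solving gives a = (-3, 2, -3).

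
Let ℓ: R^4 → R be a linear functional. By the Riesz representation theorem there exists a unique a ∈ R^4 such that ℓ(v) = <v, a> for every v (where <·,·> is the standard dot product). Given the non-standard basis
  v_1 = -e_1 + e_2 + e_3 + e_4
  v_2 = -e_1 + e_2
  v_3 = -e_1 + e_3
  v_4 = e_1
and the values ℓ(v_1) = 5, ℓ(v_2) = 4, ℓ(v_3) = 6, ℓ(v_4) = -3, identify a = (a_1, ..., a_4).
a = (-3, 1, 3, -2)

Write a = (a_1, ..., a_4) in the standard basis. For each basis vector v_i, ℓ(v_i) = <v_i, a> is a linear equation in the a_j's. Collect the n equations into a matrix system V a = ℓ, where row i of V is v_i (expressed in the standard basis). Since V is invertible (lower-triangular with 1s on the diagonal, up to permutation), solve by back-substitution:
  V =
[[-1, 1, 1, 1],
 [-1, 1, 0, 0],
 [-1, 0, 1, 0],
 [1, 0, 0, 0]]
  V a = (5, 4, 6, -3)
Solving gives a = (-3, 1, 3, -2).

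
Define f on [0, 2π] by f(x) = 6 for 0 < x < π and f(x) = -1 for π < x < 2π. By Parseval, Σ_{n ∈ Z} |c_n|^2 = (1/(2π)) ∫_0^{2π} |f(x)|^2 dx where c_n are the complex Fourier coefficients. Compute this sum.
Σ |c_n|^2 = 37/2

Parseval equates the L^2 energy of f (normalised by 1/(2π)) with the ℓ^2 sum of its Fourier coefficients: (1/(2π)) ∫_0^{2π} |f|^2 = Σ |c_n|^2.
Compute the left side: (1/(2π)) [∫_0^π 6^2 dx + ∫_π^{2π} (-1)^2 dx] = (1/(2π)) · (36π + 1π) = (36 + 1)/2 = 37/2.
So Σ_{n ∈ Z} |c_n|^2 = 37/2.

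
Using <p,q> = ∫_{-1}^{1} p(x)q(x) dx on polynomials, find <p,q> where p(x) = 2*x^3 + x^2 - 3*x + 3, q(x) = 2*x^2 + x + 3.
<p,q> = 118/5

Expand the product: p(x)·q(x) = 4*x^5 + 4*x^4 + x^3 + 6*x^2 - 6*x + 9.
∫_{-1}^{1} of each monomial x^k gives [2/(k+1) if k even, 0 if k odd]. Integrating term-by-term (or equivalently evaluating the antiderivative F(x) = 2*x^6/3 + 4*x^5/5 + x^4/4 + 2*x^3 - 3*x^2 + 9*x at the endpoints):
  F(1) − F(−1) = 583/60 − (-833/60) = 118/5.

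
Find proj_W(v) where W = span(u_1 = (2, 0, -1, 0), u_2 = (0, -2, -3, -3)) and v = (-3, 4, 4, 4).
proj_W(v) = (-248/101, 260/101, 514/101, 390/101)

Set up U = [u_1 | ... | u_2] ∈ R^(4×2). The projector onto W = col(U) is P = U (U^T U)^(-1) U^T.
Compute U^T U =
  [5, 3]
  [3, 22],
and U^T v = (-10, -32).
Solve U^T U · c = U^T v for the coefficients: c = (-124/101, -130/101). The projection is proj_W(v) = U c.
Check: (v - proj_W(v)) · u_1 = 0  (should be 0).
Check: (v - proj_W(v)) · u_2 = 0  (should be 0).
Result: proj_W(v) = (-248/101, 260/101, 514/101, 390/101).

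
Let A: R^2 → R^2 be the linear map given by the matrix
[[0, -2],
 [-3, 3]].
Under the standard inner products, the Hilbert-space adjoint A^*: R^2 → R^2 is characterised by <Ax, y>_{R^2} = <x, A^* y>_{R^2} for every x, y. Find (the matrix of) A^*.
A^* = A^T =
[[0, -3],
 [-2, 3]]

For real matrices with standard dot products, the defining identity <Ax, y> = <x, A^* y> gives (Ax)^T y = x^T (A^*) y, i.e. x^T A^T y = x^T (A^*) y. Since this holds for all x, y, we must have A^* = A^T. Therefore
A^* =
[[0, -3],
 [-2, 3]].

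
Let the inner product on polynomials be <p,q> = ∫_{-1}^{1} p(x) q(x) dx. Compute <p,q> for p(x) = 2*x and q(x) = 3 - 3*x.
<p,q> = -4

Expand the product: p(x)·q(x) = -6*x^2 + 6*x.
∫_{-1}^{1} of each monomial x^k gives [2/(k+1) if k even, 0 if k odd]. Integrating term-by-term (or equivalently evaluating the antiderivative F(x) = -2*x^3 + 3*x^2 at the endpoints):
  F(1) − F(−1) = 1 − (5) = -4.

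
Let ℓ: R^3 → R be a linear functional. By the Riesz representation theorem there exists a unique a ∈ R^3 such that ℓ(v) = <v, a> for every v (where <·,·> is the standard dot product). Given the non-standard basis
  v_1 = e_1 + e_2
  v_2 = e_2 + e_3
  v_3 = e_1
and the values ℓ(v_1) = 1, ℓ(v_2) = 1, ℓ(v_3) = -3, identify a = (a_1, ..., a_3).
a = (-3, 4, -3)

Write a = (a_1, ..., a_3) in the standard basis. For each basis vector v_i, ℓ(v_i) = <v_i, a> is a linear equation in the a_j's. Collect the n equations into a matrix system V a = ℓ, where row i of V is v_i (expressed in the standard basis). Since V is invertible (lower-triangular with 1s on the diagonal, up to permutation), solve by back-substitution:
  V =
[[1, 1, 0],
 [0, 1, 1],
 [1, 0, 0]]
  V a = (1, 1, -3)
Solving gives a = (-3, 4, -3).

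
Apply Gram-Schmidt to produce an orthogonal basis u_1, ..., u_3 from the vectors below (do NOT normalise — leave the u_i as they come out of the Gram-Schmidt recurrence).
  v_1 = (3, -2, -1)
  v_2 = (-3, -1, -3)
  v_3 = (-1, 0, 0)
Orthogonal basis:
  u_1 = (3, -2, -1)
  u_2 = (-15/7, -11/7, -23/7)
  u_3 = (-1/10, -6/25, 9/50)

Apply the Gram-Schmidt recurrence
  u_1 = v_1
  u_i = v_i − Σ_{j<i} ((v_i · u_j) / (u_j · u_j)) · u_j.

Step by step this gives:
  u_1 = (3, -2, -1)
  u_2 = (-15/7, -11/7, -23/7)
  u_3 = (-1/10, -6/25, 9/50)

Orthogonality check:
  u_2 · u_1 = 0 (should be 0)
  u_3 · u_1 = 0 (should be 0)
  u_3 · u_2 = 0 (should be 0)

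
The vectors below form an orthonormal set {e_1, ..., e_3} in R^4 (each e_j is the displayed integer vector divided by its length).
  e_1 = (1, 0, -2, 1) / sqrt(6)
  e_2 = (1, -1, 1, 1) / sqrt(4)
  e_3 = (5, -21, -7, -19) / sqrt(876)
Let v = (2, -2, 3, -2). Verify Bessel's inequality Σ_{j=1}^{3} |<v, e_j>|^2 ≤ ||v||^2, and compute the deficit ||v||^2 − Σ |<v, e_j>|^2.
Σ |<v, e_j>|^2 = 1291/73; ||v||^2 = 21; deficit = 242/73

Write each e_j = u_j / sqrt(<u_j, u_j>) where u_j is the displayed integer vector. Then <v, e_j> = <v, u_j> / sqrt(<u_j, u_j>), so |<v, e_j>|^2 = <v, u_j>^2 / <u_j, u_j>.
Coefficients: <v, e_1> = -6/sqrt(6), <v, e_2> = 5/sqrt(4), <v, e_3> = 69/sqrt(876).
Square and sum: Σ |<v, e_j>|^2 = 1291/73.
Compute ||v||^2 = v·v = 21.
Deficit = 21 − 1291/73 = 242/73 ≥ 0, confirming Bessel's inequality. (The deficit equals ||v − Σ <v,e_j> e_j||^2, the squared distance from v to span{e_j}.)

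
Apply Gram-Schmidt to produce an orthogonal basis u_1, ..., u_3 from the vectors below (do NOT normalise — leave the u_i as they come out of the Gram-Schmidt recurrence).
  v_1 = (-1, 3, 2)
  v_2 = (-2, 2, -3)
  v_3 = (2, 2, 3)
Orthogonal basis:
  u_1 = (-1, 3, 2)
  u_2 = (-13/7, 11/7, -23/7)
  u_3 = (14/9, 98/117, -56/117)

Apply the Gram-Schmidt recurrence
  u_1 = v_1
  u_i = v_i − Σ_{j<i} ((v_i · u_j) / (u_j · u_j)) · u_j.

Step by step this gives:
  u_1 = (-1, 3, 2)
  u_2 = (-13/7, 11/7, -23/7)
  u_3 = (14/9, 98/117, -56/117)

Orthogonality check:
  u_2 · u_1 = 0 (should be 0)
  u_3 · u_1 = 0 (should be 0)
  u_3 · u_2 = 0 (should be 0)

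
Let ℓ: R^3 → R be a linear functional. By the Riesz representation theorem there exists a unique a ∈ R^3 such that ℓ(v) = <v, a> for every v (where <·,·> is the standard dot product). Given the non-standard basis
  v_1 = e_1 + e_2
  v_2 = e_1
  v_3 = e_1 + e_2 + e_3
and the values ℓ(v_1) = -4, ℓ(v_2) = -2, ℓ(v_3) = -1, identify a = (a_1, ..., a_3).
a = (-2, -2, 3)

Write a = (a_1, ..., a_3) in the standard basis. For each basis vector v_i, ℓ(v_i) = <v_i, a> is a linear equation in the a_j's. Collect the n equations into a matrix system V a = ℓ, where row i of V is v_i (expressed in the standard basis). Since V is invertible (lower-triangular with 1s on the diagonal, up to permutation), solve by back-substitution:
  V =
[[1, 1, 0],
 [1, 0, 0],
 [1, 1, 1]]
  V a = (-4, -2, -1)
Solving gives a = (-2, -2, 3).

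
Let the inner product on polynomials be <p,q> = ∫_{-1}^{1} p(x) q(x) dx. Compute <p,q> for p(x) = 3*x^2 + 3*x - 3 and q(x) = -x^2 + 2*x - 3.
<p,q> = 84/5

Expand the product: p(x)·q(x) = -3*x^4 + 3*x^3 - 15*x + 9.
∫_{-1}^{1} of each monomial x^k gives [2/(k+1) if k even, 0 if k odd]. Integrating term-by-term (or equivalently evaluating the antiderivative F(x) = -3*x^5/5 + 3*x^4/4 - 15*x^2/2 + 9*x at the endpoints):
  F(1) − F(−1) = 33/20 − (-303/20) = 84/5.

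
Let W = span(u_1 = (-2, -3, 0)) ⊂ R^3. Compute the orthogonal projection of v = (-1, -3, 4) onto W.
proj_W(v) = (-22/13, -33/13, 0)

Set up U = [u_1 | ... | u_1] ∈ R^(3×1). The projector onto W = col(U) is P = U (U^T U)^(-1) U^T.
Compute U^T U =
  [13],
and U^T v = (11).
Solve U^T U · c = U^T v for the coefficients: c = (11/13). The projection is proj_W(v) = U c.
Check: (v - proj_W(v)) · u_1 = 0  (should be 0).
Result: proj_W(v) = (-22/13, -33/13, 0).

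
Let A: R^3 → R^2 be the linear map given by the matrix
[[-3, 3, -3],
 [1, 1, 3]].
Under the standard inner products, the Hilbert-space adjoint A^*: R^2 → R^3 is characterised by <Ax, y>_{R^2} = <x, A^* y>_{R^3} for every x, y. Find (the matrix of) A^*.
A^* = A^T =
[[-3, 1],
 [3, 1],
 [-3, 3]]

For real matrices with standard dot products, the defining identity <Ax, y> = <x, A^* y> gives (Ax)^T y = x^T (A^*) y, i.e. x^T A^T y = x^T (A^*) y. Since this holds for all x, y, we must have A^* = A^T. Therefore
A^* =
[[-3, 1],
 [3, 1],
 [-3, 3]].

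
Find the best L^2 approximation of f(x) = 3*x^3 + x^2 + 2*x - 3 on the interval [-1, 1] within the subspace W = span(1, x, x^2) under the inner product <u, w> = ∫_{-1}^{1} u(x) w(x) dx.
g(x) = x^2 + 19*x/5 - 3

The best approximation g ∈ W is the orthogonal projection of f onto W. Writing g = a_0 + a_1 x + a_2 x^2, the coefficients solve the normal equations G · a = b where
  G_{ij} = <φ_i, φ_j> and b_i = <f, φ_i>, with φ_0 = 1, φ_1 = x, φ_2 = x^2.
G =
  [2, 0, 2/3]
  [0, 2/3, 0]
  [2/3, 0, 2/5],
b = (-16/3, 38/15, -8/5).
Solving gives a_0 = -3, a_1 = 19/5, a_2 = 1, so
  g(x) = x^2 + 19*x/5 - 3.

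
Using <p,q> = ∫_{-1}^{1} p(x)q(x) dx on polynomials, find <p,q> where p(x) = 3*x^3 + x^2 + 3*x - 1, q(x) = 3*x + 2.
<p,q> = 104/15

Expand the product: p(x)·q(x) = 9*x^4 + 9*x^3 + 11*x^2 + 3*x - 2.
∫_{-1}^{1} of each monomial x^k gives [2/(k+1) if k even, 0 if k odd]. Integrating term-by-term (or equivalently evaluating the antiderivative F(x) = 9*x^5/5 + 9*x^4/4 + 11*x^3/3 + 3*x^2/2 - 2*x at the endpoints):
  F(1) − F(−1) = 433/60 − (17/60) = 104/15.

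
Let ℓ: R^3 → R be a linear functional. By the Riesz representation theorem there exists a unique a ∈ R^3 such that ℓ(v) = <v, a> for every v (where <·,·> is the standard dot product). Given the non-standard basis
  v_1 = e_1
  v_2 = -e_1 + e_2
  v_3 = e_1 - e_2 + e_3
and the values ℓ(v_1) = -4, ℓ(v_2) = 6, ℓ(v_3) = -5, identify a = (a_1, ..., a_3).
a = (-4, 2, 1)

Write a = (a_1, ..., a_3) in the standard basis. For each basis vector v_i, ℓ(v_i) = <v_i, a> is a linear equation in the a_j's. Collect the n equations into a matrix system V a = ℓ, where row i of V is v_i (expressed in the standard basis). Since V is invertible (lower-triangular with 1s on the diagonal, up to permutation), solve by back-substitution:
  V =
[[1, 0, 0],
 [-1, 1, 0],
 [1, -1, 1]]
  V a = (-4, 6, -5)
Solving gives a = (-4, 2, 1).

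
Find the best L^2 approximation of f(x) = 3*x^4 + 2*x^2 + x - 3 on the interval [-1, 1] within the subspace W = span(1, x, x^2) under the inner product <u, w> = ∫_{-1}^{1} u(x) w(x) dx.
g(x) = 32*x^2/7 + x - 114/35

The best approximation g ∈ W is the orthogonal projection of f onto W. Writing g = a_0 + a_1 x + a_2 x^2, the coefficients solve the normal equations G · a = b where
  G_{ij} = <φ_i, φ_j> and b_i = <f, φ_i>, with φ_0 = 1, φ_1 = x, φ_2 = x^2.
G =
  [2, 0, 2/3]
  [0, 2/3, 0]
  [2/3, 0, 2/5],
b = (-52/15, 2/3, -12/35).
Solving gives a_0 = -114/35, a_1 = 1, a_2 = 32/7, so
  g(x) = 32*x^2/7 + x - 114/35.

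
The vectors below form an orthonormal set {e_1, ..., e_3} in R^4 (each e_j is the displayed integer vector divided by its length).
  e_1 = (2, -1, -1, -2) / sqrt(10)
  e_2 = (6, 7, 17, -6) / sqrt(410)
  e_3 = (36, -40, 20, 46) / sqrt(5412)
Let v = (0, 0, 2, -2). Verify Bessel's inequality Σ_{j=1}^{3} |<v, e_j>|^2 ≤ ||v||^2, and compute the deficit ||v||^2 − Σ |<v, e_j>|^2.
Σ |<v, e_j>|^2 = 200/33; ||v||^2 = 8; deficit = 64/33

Write each e_j = u_j / sqrt(<u_j, u_j>) where u_j is the displayed integer vector. Then <v, e_j> = <v, u_j> / sqrt(<u_j, u_j>), so |<v, e_j>|^2 = <v, u_j>^2 / <u_j, u_j>.
Coefficients: <v, e_1> = 2/sqrt(10), <v, e_2> = 46/sqrt(410), <v, e_3> = -52/sqrt(5412).
Square and sum: Σ |<v, e_j>|^2 = 200/33.
Compute ||v||^2 = v·v = 8.
Deficit = 8 − 200/33 = 64/33 ≥ 0, confirming Bessel's inequality. (The deficit equals ||v − Σ <v,e_j> e_j||^2, the squared distance from v to span{e_j}.)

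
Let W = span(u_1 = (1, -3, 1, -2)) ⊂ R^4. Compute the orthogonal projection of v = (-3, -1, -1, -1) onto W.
proj_W(v) = (1/15, -1/5, 1/15, -2/15)

Set up U = [u_1 | ... | u_1] ∈ R^(4×1). The projector onto W = col(U) is P = U (U^T U)^(-1) U^T.
Compute U^T U =
  [15],
and U^T v = (1).
Solve U^T U · c = U^T v for the coefficients: c = (1/15). The projection is proj_W(v) = U c.
Check: (v - proj_W(v)) · u_1 = 0  (should be 0).
Result: proj_W(v) = (1/15, -1/5, 1/15, -2/15).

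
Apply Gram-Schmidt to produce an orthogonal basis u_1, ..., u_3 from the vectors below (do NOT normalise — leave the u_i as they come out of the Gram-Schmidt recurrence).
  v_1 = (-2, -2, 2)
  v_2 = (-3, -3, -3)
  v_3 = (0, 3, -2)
Orthogonal basis:
  u_1 = (-2, -2, 2)
  u_2 = (-2, -2, -4)
  u_3 = (-3/2, 3/2, 0)

Apply the Gram-Schmidt recurrence
  u_1 = v_1
  u_i = v_i − Σ_{j<i} ((v_i · u_j) / (u_j · u_j)) · u_j.

Step by step this gives:
  u_1 = (-2, -2, 2)
  u_2 = (-2, -2, -4)
  u_3 = (-3/2, 3/2, 0)

Orthogonality check:
  u_2 · u_1 = 0 (should be 0)
  u_3 · u_1 = 0 (should be 0)
  u_3 · u_2 = 0 (should be 0)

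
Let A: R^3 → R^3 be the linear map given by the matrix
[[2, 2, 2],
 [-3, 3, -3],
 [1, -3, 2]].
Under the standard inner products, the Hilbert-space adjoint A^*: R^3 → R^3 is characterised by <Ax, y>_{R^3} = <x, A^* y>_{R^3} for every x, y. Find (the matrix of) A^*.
A^* = A^T =
[[2, -3, 1],
 [2, 3, -3],
 [2, -3, 2]]

For real matrices with standard dot products, the defining identity <Ax, y> = <x, A^* y> gives (Ax)^T y = x^T (A^*) y, i.e. x^T A^T y = x^T (A^*) y. Since this holds for all x, y, we must have A^* = A^T. Therefore
A^* =
[[2, -3, 1],
 [2, 3, -3],
 [2, -3, 2]].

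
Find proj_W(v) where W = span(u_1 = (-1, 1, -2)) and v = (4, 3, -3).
proj_W(v) = (-5/6, 5/6, -5/3)

Set up U = [u_1 | ... | u_1] ∈ R^(3×1). The projector onto W = col(U) is P = U (U^T U)^(-1) U^T.
Compute U^T U =
  [6],
and U^T v = (5).
Solve U^T U · c = U^T v for the coefficients: c = (5/6). The projection is proj_W(v) = U c.
Check: (v - proj_W(v)) · u_1 = 0  (should be 0).
Result: proj_W(v) = (-5/6, 5/6, -5/3).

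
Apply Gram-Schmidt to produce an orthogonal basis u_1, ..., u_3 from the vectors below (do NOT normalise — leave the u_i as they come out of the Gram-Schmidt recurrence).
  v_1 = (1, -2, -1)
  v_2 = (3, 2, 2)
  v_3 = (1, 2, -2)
Orthogonal basis:
  u_1 = (1, -2, -1)
  u_2 = (7/2, 1, 3/2)
  u_3 = (56/93, 140/93, -224/93)

Apply the Gram-Schmidt recurrence
  u_1 = v_1
  u_i = v_i − Σ_{j<i} ((v_i · u_j) / (u_j · u_j)) · u_j.

Step by step this gives:
  u_1 = (1, -2, -1)
  u_2 = (7/2, 1, 3/2)
  u_3 = (56/93, 140/93, -224/93)

Orthogonality check:
  u_2 · u_1 = 0 (should be 0)
  u_3 · u_1 = 0 (should be 0)
  u_3 · u_2 = 0 (should be 0)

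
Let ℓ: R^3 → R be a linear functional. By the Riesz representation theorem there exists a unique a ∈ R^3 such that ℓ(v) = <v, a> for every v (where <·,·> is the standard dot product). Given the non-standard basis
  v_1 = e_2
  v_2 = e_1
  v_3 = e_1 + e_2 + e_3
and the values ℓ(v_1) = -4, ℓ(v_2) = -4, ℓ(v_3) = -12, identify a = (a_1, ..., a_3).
a = (-4, -4, -4)

Write a = (a_1, ..., a_3) in the standard basis. For each basis vector v_i, ℓ(v_i) = <v_i, a> is a linear equation in the a_j's. Collect the n equations into a matrix system V a = ℓ, where row i of V is v_i (expressed in the standard basis). Since V is invertible (lower-triangular with 1s on the diagonal, up to permutation), solve by back-substitution:
  V =
[[0, 1, 0],
 [1, 0, 0],
 [1, 1, 1]]
  V a = (-4, -4, -12)
Solving gives a = (-4, -4, -4).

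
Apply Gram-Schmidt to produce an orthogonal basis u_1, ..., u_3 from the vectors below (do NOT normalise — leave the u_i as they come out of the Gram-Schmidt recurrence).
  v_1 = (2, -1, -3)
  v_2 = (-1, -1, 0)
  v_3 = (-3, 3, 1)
Orthogonal basis:
  u_1 = (2, -1, -3)
  u_2 = (-6/7, -15/14, -3/14)
  u_3 = (-5/3, 5/3, -5/3)

Apply the Gram-Schmidt recurrence
  u_1 = v_1
  u_i = v_i − Σ_{j<i} ((v_i · u_j) / (u_j · u_j)) · u_j.

Step by step this gives:
  u_1 = (2, -1, -3)
  u_2 = (-6/7, -15/14, -3/14)
  u_3 = (-5/3, 5/3, -5/3)

Orthogonality check:
  u_2 · u_1 = 0 (should be 0)
  u_3 · u_1 = 0 (should be 0)
  u_3 · u_2 = 0 (should be 0)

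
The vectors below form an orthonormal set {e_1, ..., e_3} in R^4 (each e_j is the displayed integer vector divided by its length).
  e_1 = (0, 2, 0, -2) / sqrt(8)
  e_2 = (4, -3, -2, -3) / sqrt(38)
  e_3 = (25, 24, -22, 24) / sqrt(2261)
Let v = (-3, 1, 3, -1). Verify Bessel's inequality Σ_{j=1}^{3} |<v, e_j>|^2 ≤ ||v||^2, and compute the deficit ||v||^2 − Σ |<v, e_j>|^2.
Σ |<v, e_j>|^2 = 2299/119; ||v||^2 = 20; deficit = 81/119

Write each e_j = u_j / sqrt(<u_j, u_j>) where u_j is the displayed integer vector. Then <v, e_j> = <v, u_j> / sqrt(<u_j, u_j>), so |<v, e_j>|^2 = <v, u_j>^2 / <u_j, u_j>.
Coefficients: <v, e_1> = 4/sqrt(8), <v, e_2> = -18/sqrt(38), <v, e_3> = -141/sqrt(2261).
Square and sum: Σ |<v, e_j>|^2 = 2299/119.
Compute ||v||^2 = v·v = 20.
Deficit = 20 − 2299/119 = 81/119 ≥ 0, confirming Bessel's inequality. (The deficit equals ||v − Σ <v,e_j> e_j||^2, the squared distance from v to span{e_j}.)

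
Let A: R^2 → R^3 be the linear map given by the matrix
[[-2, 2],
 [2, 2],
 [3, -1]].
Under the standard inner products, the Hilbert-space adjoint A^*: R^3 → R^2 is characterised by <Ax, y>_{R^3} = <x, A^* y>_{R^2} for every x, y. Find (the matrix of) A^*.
A^* = A^T =
[[-2, 2, 3],
 [2, 2, -1]]

For real matrices with standard dot products, the defining identity <Ax, y> = <x, A^* y> gives (Ax)^T y = x^T (A^*) y, i.e. x^T A^T y = x^T (A^*) y. Since this holds for all x, y, we must have A^* = A^T. Therefore
A^* =
[[-2, 2, 3],
 [2, 2, -1]].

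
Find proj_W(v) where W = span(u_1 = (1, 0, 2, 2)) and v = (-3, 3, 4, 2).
proj_W(v) = (1, 0, 2, 2)

Set up U = [u_1 | ... | u_1] ∈ R^(4×1). The projector onto W = col(U) is P = U (U^T U)^(-1) U^T.
Compute U^T U =
  [9],
and U^T v = (9).
Solve U^T U · c = U^T v for the coefficients: c = (1). The projection is proj_W(v) = U c.
Check: (v - proj_W(v)) · u_1 = 0  (should be 0).
Result: proj_W(v) = (1, 0, 2, 2).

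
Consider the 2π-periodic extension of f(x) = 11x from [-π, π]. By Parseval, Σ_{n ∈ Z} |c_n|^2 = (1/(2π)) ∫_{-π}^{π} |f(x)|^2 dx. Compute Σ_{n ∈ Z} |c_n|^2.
Σ |c_n|^2 = 121π^2/3

Expand and integrate term by term over [-π, π]:
  ∫ (11x)^2 dx = 121·(2π^3/3); ∫ 2·11·(0)·x dx = 0 (odd integrand); ∫ 0^2 dx = 0·2π.
So (1/(2π)) ∫_{-π}^{π} (11x)^2 dx = 121π^2/3 + 0 = 121π^2/3.
Parseval ⇒ Σ |c_n|^2 = 121π^2/3.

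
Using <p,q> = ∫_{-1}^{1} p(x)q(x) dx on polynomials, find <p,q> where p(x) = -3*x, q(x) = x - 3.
<p,q> = -2

Expand the product: p(x)·q(x) = -3*x^2 + 9*x.
∫_{-1}^{1} of each monomial x^k gives [2/(k+1) if k even, 0 if k odd]. Integrating term-by-term (or equivalently evaluating the antiderivative F(x) = -x^3 + 9*x^2/2 at the endpoints):
  F(1) − F(−1) = 7/2 − (11/2) = -2.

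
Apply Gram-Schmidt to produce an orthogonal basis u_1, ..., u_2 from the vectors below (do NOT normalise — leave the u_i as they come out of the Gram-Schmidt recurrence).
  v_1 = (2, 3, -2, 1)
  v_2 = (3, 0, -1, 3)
Orthogonal basis:
  u_1 = (2, 3, -2, 1)
  u_2 = (16/9, -11/6, 2/9, 43/18)

Apply the Gram-Schmidt recurrence
  u_1 = v_1
  u_i = v_i − Σ_{j<i} ((v_i · u_j) / (u_j · u_j)) · u_j.

Step by step this gives:
  u_1 = (2, 3, -2, 1)
  u_2 = (16/9, -11/6, 2/9, 43/18)

Orthogonality check:
  u_2 · u_1 = 0 (should be 0)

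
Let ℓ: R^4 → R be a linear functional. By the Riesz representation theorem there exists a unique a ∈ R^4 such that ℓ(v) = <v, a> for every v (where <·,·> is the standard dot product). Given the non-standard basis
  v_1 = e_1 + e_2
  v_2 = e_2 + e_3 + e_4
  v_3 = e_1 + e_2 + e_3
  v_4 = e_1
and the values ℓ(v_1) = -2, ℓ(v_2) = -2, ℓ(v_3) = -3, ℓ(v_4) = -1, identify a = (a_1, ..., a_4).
a = (-1, -1, -1, 0)

Write a = (a_1, ..., a_4) in the standard basis. For each basis vector v_i, ℓ(v_i) = <v_i, a> is a linear equation in the a_j's. Collect the n equations into a matrix system V a = ℓ, where row i of V is v_i (expressed in the standard basis). Since V is invertible (lower-triangular with 1s on the diagonal, up to permutation), solve by back-substitution:
  V =
[[1, 1, 0, 0],
 [0, 1, 1, 1],
 [1, 1, 1, 0],
 [1, 0, 0, 0]]
  V a = (-2, -2, -3, -1)
Solving gives a = (-1, -1, -1, 0).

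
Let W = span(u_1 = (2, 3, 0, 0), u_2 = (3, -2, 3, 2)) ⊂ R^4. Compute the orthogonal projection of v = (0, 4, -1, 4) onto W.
proj_W(v) = (3/2, 3, -9/26, -3/13)

Set up U = [u_1 | ... | u_2] ∈ R^(4×2). The projector onto W = col(U) is P = U (U^T U)^(-1) U^T.
Compute U^T U =
  [13, 0]
  [0, 26],
and U^T v = (12, -3).
Solve U^T U · c = U^T v for the coefficients: c = (12/13, -3/26). The projection is proj_W(v) = U c.
Check: (v - proj_W(v)) · u_1 = 0  (should be 0).
Check: (v - proj_W(v)) · u_2 = 0  (should be 0).
Result: proj_W(v) = (3/2, 3, -9/26, -3/13).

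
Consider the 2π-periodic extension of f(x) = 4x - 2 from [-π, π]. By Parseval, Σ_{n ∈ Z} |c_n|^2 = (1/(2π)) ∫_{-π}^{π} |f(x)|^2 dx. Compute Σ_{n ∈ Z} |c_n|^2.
Σ |c_n|^2 = 16π^2/3 + 4

Expand and integrate term by term over [-π, π]:
  ∫ (4x)^2 dx = 16·(2π^3/3); ∫ 2·4·(-2)·x dx = 0 (odd integrand); ∫ (-2)^2 dx = 4·2π.
So (1/(2π)) ∫_{-π}^{π} (4x - 2)^2 dx = 16π^2/3 + 4 = 16π^2/3 + 4.
Parseval ⇒ Σ |c_n|^2 = 16π^2/3 + 4.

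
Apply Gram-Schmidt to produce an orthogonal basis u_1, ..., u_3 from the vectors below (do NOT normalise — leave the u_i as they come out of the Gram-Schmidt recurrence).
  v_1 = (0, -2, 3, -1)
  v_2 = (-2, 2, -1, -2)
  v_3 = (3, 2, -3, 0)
Orthogonal basis:
  u_1 = (0, -2, 3, -1)
  u_2 = (-2, 9/7, 1/14, -33/14)
  u_3 = (369/157, 88/157, -30/157, -266/157)

Apply the Gram-Schmidt recurrence
  u_1 = v_1
  u_i = v_i − Σ_{j<i} ((v_i · u_j) / (u_j · u_j)) · u_j.

Step by step this gives:
  u_1 = (0, -2, 3, -1)
  u_2 = (-2, 9/7, 1/14, -33/14)
  u_3 = (369/157, 88/157, -30/157, -266/157)

Orthogonality check:
  u_2 · u_1 = 0 (should be 0)
  u_3 · u_1 = 0 (should be 0)
  u_3 · u_2 = 0 (should be 0)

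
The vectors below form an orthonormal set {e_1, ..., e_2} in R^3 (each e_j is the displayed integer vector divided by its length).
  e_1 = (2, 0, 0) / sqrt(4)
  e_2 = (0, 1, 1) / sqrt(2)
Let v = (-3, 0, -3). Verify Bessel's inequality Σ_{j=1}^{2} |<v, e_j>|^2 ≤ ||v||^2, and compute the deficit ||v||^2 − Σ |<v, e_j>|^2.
Σ |<v, e_j>|^2 = 27/2; ||v||^2 = 18; deficit = 9/2

Write each e_j = u_j / sqrt(<u_j, u_j>) where u_j is the displayed integer vector. Then <v, e_j> = <v, u_j> / sqrt(<u_j, u_j>), so |<v, e_j>|^2 = <v, u_j>^2 / <u_j, u_j>.
Coefficients: <v, e_1> = -6/sqrt(4), <v, e_2> = -3/sqrt(2).
Square and sum: Σ |<v, e_j>|^2 = 27/2.
Compute ||v||^2 = v·v = 18.
Deficit = 18 − 27/2 = 9/2 ≥ 0, confirming Bessel's inequality. (The deficit equals ||v − Σ <v,e_j> e_j||^2, the squared distance from v to span{e_j}.)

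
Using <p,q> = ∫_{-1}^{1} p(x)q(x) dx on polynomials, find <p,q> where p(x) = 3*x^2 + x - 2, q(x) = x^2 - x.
<p,q> = -4/5

Expand the product: p(x)·q(x) = 3*x^4 - 2*x^3 - 3*x^2 + 2*x.
∫_{-1}^{1} of each monomial x^k gives [2/(k+1) if k even, 0 if k odd]. Integrating term-by-term (or equivalently evaluating the antiderivative F(x) = 3*x^5/5 - x^4/2 - x^3 + x^2 at the endpoints):
  F(1) − F(−1) = 1/10 − (9/10) = -4/5.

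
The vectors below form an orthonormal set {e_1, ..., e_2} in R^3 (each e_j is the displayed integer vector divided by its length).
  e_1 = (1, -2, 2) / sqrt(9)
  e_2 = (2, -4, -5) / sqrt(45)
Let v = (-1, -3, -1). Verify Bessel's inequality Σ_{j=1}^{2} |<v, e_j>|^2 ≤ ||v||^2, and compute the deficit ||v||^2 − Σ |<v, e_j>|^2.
Σ |<v, e_j>|^2 = 6; ||v||^2 = 11; deficit = 5

Write each e_j = u_j / sqrt(<u_j, u_j>) where u_j is the displayed integer vector. Then <v, e_j> = <v, u_j> / sqrt(<u_j, u_j>), so |<v, e_j>|^2 = <v, u_j>^2 / <u_j, u_j>.
Coefficients: <v, e_1> = 3/sqrt(9), <v, e_2> = 15/sqrt(45).
Square and sum: Σ |<v, e_j>|^2 = 6.
Compute ||v||^2 = v·v = 11.
Deficit = 11 − 6 = 5 ≥ 0, confirming Bessel's inequality. (The deficit equals ||v − Σ <v,e_j> e_j||^2, the squared distance from v to span{e_j}.)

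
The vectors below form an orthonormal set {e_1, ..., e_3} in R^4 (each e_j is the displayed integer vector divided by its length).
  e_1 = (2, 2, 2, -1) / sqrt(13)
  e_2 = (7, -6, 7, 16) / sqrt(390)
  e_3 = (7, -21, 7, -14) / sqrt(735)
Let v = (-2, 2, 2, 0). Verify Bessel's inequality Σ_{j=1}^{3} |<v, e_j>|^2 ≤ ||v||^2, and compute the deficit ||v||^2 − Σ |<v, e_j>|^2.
Σ |<v, e_j>|^2 = 4; ||v||^2 = 12; deficit = 8

Write each e_j = u_j / sqrt(<u_j, u_j>) where u_j is the displayed integer vector. Then <v, e_j> = <v, u_j> / sqrt(<u_j, u_j>), so |<v, e_j>|^2 = <v, u_j>^2 / <u_j, u_j>.
Coefficients: <v, e_1> = 4/sqrt(13), <v, e_2> = -12/sqrt(390), <v, e_3> = -42/sqrt(735).
Square and sum: Σ |<v, e_j>|^2 = 4.
Compute ||v||^2 = v·v = 12.
Deficit = 12 − 4 = 8 ≥ 0, confirming Bessel's inequality. (The deficit equals ||v − Σ <v,e_j> e_j||^2, the squared distance from v to span{e_j}.)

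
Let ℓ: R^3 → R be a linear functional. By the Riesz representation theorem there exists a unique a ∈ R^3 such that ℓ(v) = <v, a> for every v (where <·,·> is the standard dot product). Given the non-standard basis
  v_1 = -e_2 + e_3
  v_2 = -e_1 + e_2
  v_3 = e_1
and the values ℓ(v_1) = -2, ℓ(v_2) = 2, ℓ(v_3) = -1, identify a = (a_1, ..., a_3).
a = (-1, 1, -1)

Write a = (a_1, ..., a_3) in the standard basis. For each basis vector v_i, ℓ(v_i) = <v_i, a> is a linear equation in the a_j's. Collect the n equations into a matrix system V a = ℓ, where row i of V is v_i (expressed in the standard basis). Since V is invertible (lower-triangular with 1s on the diagonal, up to permutation), solve by back-substitution:
  V =
[[0, -1, 1],
 [-1, 1, 0],
 [1, 0, 0]]
  V a = (-2, 2, -1)
Solving gives a = (-1, 1, -1).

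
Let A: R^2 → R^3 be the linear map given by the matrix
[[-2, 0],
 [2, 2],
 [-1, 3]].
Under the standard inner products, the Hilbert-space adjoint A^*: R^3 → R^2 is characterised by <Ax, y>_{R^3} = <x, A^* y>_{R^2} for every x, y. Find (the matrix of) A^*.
A^* = A^T =
[[-2, 2, -1],
 [0, 2, 3]]

For real matrices with standard dot products, the defining identity <Ax, y> = <x, A^* y> gives (Ax)^T y = x^T (A^*) y, i.e. x^T A^T y = x^T (A^*) y. Since this holds for all x, y, we must have A^* = A^T. Therefore
A^* =
[[-2, 2, -1],
 [0, 2, 3]].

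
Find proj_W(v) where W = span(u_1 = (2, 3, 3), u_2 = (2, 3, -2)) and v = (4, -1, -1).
proj_W(v) = (10/13, 15/13, -1)

Set up U = [u_1 | ... | u_2] ∈ R^(3×2). The projector onto W = col(U) is P = U (U^T U)^(-1) U^T.
Compute U^T U =
  [22, 7]
  [7, 17],
and U^T v = (2, 7).
Solve U^T U · c = U^T v for the coefficients: c = (-3/65, 28/65). The projection is proj_W(v) = U c.
Check: (v - proj_W(v)) · u_1 = 0  (should be 0).
Check: (v - proj_W(v)) · u_2 = 0  (should be 0).
Result: proj_W(v) = (10/13, 15/13, -1).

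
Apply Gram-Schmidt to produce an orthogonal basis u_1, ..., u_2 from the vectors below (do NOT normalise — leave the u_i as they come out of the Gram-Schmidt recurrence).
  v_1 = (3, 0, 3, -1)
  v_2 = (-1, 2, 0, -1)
Orthogonal basis:
  u_1 = (3, 0, 3, -1)
  u_2 = (-13/19, 2, 6/19, -21/19)

Apply the Gram-Schmidt recurrence
  u_1 = v_1
  u_i = v_i − Σ_{j<i} ((v_i · u_j) / (u_j · u_j)) · u_j.

Step by step this gives:
  u_1 = (3, 0, 3, -1)
  u_2 = (-13/19, 2, 6/19, -21/19)

Orthogonality check:
  u_2 · u_1 = 0 (should be 0)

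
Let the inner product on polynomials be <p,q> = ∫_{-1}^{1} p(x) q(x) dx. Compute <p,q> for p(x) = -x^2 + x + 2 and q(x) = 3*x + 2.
<p,q> = 26/3

Expand the product: p(x)·q(x) = -3*x^3 + x^2 + 8*x + 4.
∫_{-1}^{1} of each monomial x^k gives [2/(k+1) if k even, 0 if k odd]. Integrating term-by-term (or equivalently evaluating the antiderivative F(x) = -3*x^4/4 + x^3/3 + 4*x^2 + 4*x at the endpoints):
  F(1) − F(−1) = 91/12 − (-13/12) = 26/3.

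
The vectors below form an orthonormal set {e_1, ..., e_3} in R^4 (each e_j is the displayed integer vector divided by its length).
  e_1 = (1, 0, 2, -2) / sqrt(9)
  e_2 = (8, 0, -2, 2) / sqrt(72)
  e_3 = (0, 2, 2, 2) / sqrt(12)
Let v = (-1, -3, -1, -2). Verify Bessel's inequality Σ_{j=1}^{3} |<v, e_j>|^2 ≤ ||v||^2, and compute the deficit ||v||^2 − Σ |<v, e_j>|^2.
Σ |<v, e_j>|^2 = 27/2; ||v||^2 = 15; deficit = 3/2

Write each e_j = u_j / sqrt(<u_j, u_j>) where u_j is the displayed integer vector. Then <v, e_j> = <v, u_j> / sqrt(<u_j, u_j>), so |<v, e_j>|^2 = <v, u_j>^2 / <u_j, u_j>.
Coefficients: <v, e_1> = 1/sqrt(9), <v, e_2> = -10/sqrt(72), <v, e_3> = -12/sqrt(12).
Square and sum: Σ |<v, e_j>|^2 = 27/2.
Compute ||v||^2 = v·v = 15.
Deficit = 15 − 27/2 = 3/2 ≥ 0, confirming Bessel's inequality. (The deficit equals ||v − Σ <v,e_j> e_j||^2, the squared distance from v to span{e_j}.)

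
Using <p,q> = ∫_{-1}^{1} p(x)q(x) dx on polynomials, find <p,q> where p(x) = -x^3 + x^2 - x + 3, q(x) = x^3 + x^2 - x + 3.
<p,q> = 2392/105

Expand the product: p(x)·q(x) = -x^6 + x^4 - 2*x^3 + 7*x^2 - 6*x + 9.
∫_{-1}^{1} of each monomial x^k gives [2/(k+1) if k even, 0 if k odd]. Integrating term-by-term (or equivalently evaluating the antiderivative F(x) = -x^7/7 + x^5/5 - x^4/2 + 7*x^3/3 - 3*x^2 + 9*x at the endpoints):
  F(1) − F(−1) = 1657/210 − (-3127/210) = 2392/105.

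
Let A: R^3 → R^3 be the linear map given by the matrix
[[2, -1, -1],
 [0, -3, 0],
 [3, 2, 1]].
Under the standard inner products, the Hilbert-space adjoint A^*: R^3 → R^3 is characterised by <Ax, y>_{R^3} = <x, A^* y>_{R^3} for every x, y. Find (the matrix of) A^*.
A^* = A^T =
[[2, 0, 3],
 [-1, -3, 2],
 [-1, 0, 1]]

For real matrices with standard dot products, the defining identity <Ax, y> = <x, A^* y> gives (Ax)^T y = x^T (A^*) y, i.e. x^T A^T y = x^T (A^*) y. Since this holds for all x, y, we must have A^* = A^T. Therefore
A^* =
[[2, 0, 3],
 [-1, -3, 2],
 [-1, 0, 1]].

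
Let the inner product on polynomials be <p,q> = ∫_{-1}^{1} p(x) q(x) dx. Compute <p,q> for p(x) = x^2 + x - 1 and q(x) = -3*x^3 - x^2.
<p,q> = -14/15

Expand the product: p(x)·q(x) = -3*x^5 - 4*x^4 + 2*x^3 + x^2.
∫_{-1}^{1} of each monomial x^k gives [2/(k+1) if k even, 0 if k odd]. Integrating term-by-term (or equivalently evaluating the antiderivative F(x) = -x^6/2 - 4*x^5/5 + x^4/2 + x^3/3 at the endpoints):
  F(1) − F(−1) = -7/15 − (7/15) = -14/15.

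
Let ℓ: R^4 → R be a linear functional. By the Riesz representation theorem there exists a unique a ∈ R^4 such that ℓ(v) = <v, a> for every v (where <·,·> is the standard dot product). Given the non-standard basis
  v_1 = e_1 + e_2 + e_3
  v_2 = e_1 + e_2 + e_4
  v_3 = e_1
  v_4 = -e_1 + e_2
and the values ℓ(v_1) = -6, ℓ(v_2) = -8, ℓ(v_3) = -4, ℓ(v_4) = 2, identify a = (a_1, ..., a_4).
a = (-4, -2, 0, -2)

Write a = (a_1, ..., a_4) in the standard basis. For each basis vector v_i, ℓ(v_i) = <v_i, a> is a linear equation in the a_j's. Collect the n equations into a matrix system V a = ℓ, where row i of V is v_i (expressed in the standard basis). Since V is invertible (lower-triangular with 1s on the diagonal, up to permutation), solve by back-substitution:
  V =
[[1, 1, 1, 0],
 [1, 1, 0, 1],
 [1, 0, 0, 0],
 [-1, 1, 0, 0]]
  V a = (-6, -8, -4, 2)
Solving gives a = (-4, -2, 0, -2).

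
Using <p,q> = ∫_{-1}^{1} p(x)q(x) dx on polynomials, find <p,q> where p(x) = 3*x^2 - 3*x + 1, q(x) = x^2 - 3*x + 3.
<p,q> = 298/15

Expand the product: p(x)·q(x) = 3*x^4 - 12*x^3 + 19*x^2 - 12*x + 3.
∫_{-1}^{1} of each monomial x^k gives [2/(k+1) if k even, 0 if k odd]. Integrating term-by-term (or equivalently evaluating the antiderivative F(x) = 3*x^5/5 - 3*x^4 + 19*x^3/3 - 6*x^2 + 3*x at the endpoints):
  F(1) − F(−1) = 14/15 − (-284/15) = 298/15.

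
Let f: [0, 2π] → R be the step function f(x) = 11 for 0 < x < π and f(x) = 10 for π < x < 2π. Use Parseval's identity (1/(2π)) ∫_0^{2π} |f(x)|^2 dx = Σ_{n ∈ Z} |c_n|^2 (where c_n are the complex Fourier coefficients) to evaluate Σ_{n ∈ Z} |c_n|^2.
Σ |c_n|^2 = 221/2

Parseval equates the L^2 energy of f (normalised by 1/(2π)) with the ℓ^2 sum of its Fourier coefficients: (1/(2π)) ∫_0^{2π} |f|^2 = Σ |c_n|^2.
Compute the left side: (1/(2π)) [∫_0^π 11^2 dx + ∫_π^{2π} 10^2 dx] = (1/(2π)) · (121π + 100π) = (121 + 100)/2 = 221/2.
So Σ_{n ∈ Z} |c_n|^2 = 221/2.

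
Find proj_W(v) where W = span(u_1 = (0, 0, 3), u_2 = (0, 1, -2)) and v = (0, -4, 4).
proj_W(v) = (0, -4, 4)

Set up U = [u_1 | ... | u_2] ∈ R^(3×2). The projector onto W = col(U) is P = U (U^T U)^(-1) U^T.
Compute U^T U =
  [9, -6]
  [-6, 5],
and U^T v = (12, -12).
Solve U^T U · c = U^T v for the coefficients: c = (-4/3, -4). The projection is proj_W(v) = U c.
Check: (v - proj_W(v)) · u_1 = 0  (should be 0).
Check: (v - proj_W(v)) · u_2 = 0  (should be 0).
Result: proj_W(v) = (0, -4, 4).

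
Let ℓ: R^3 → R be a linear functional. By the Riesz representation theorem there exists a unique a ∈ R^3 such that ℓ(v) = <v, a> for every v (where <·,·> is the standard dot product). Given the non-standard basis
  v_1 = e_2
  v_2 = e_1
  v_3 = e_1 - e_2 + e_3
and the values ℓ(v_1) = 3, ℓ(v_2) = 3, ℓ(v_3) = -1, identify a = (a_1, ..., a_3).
a = (3, 3, -1)

Write a = (a_1, ..., a_3) in the standard basis. For each basis vector v_i, ℓ(v_i) = <v_i, a> is a linear equation in the a_j's. Collect the n equations into a matrix system V a = ℓ, where row i of V is v_i (expressed in the standard basis). Since V is invertible (lower-triangular with 1s on the diagonal, up to permutation), solve by back-substitution:
  V =
[[0, 1, 0],
 [1, 0, 0],
 [1, -1, 1]]
  V a = (3, 3, -1)
Solving gives a = (3, 3, -1).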